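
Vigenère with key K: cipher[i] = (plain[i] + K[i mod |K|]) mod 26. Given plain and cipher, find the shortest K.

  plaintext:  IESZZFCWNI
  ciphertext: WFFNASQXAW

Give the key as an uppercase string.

  i= 0: W-I = 14 → O
  i= 1: F-E =  1 → B
  i= 2: F-S = 13 → N
  i= 3: N-Z = 14 → O
  i= 4: A-Z =  1 → B
  i= 5: S-F = 13 → N
  i= 6: Q-C = 14 → O
  i= 7: X-W =  1 → B
  i= 8: A-N = 13 → N
  i= 9: W-I = 14 → O
  shifts repeat with period 3: OBN

OBN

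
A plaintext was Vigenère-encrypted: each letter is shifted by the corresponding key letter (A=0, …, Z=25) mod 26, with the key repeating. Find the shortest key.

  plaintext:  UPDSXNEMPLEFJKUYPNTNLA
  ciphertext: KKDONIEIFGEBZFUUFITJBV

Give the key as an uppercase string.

QVAW

  i= 0: K-U = 16 → Q
  i= 1: K-P = 21 → V
  i= 2: D-D =  0 → A
  i= 3: O-S = 22 → W
  i= 4: N-X = 16 → Q
  i= 5: I-N = 21 → V
  i= 6: E-E =  0 → A
  i= 7: I-M = 22 → W
  i= 8: F-P = 16 → Q
  i= 9: G-L = 21 → V
  i=10: E-E =  0 → A
  i=11: B-F = 22 → W
  i=12: Z-J = 16 → Q
  i=13: F-K = 21 → V
  i=14: U-U =  0 → A
  i=15: U-Y = 22 → W
  i=16: F-P = 16 → Q
  i=17: I-N = 21 → V
  i=18: T-T =  0 → A
  i=19: J-N = 22 → W
  i=20: B-L = 16 → Q
  i=21: V-A = 21 → V
  shifts repeat with period 4: QVAW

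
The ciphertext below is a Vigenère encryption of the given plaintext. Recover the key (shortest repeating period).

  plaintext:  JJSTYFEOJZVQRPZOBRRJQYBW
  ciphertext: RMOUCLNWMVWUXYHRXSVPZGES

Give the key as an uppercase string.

  i= 0: R-J =  8 → I
  i= 1: M-J =  3 → D
  i= 2: O-S = 22 → W
  i= 3: U-T =  1 → B
  i= 4: C-Y =  4 → E
  i= 5: L-F =  6 → G
  i= 6: N-E =  9 → J
  i= 7: W-O =  8 → I
  i= 8: M-J =  3 → D
  i= 9: V-Z = 22 → W
  i=10: W-V =  1 → B
  i=11: U-Q =  4 → E
  i=12: X-R =  6 → G
  i=13: Y-P =  9 → J
  i=14: H-Z =  8 → I
  i=15: R-O =  3 → D
  i=16: X-B = 22 → W
  i=17: S-R =  1 → B
  i=18: V-R =  4 → E
  i=19: P-J =  6 → G
  i=20: Z-Q =  9 → J
  i=21: G-Y =  8 → I
  i=22: E-B =  3 → D
  i=23: S-W = 22 → W
  shifts repeat with period 7: IDWBEGJ

IDWBEGJ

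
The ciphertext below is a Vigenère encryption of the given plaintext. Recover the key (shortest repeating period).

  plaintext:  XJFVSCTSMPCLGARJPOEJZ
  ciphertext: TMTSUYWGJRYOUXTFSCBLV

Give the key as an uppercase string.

WDOXC

  i= 0: T-X = 22 → W
  i= 1: M-J =  3 → D
  i= 2: T-F = 14 → O
  i= 3: S-V = 23 → X
  i= 4: U-S =  2 → C
  i= 5: Y-C = 22 → W
  i= 6: W-T =  3 → D
  i= 7: G-S = 14 → O
  i= 8: J-M = 23 → X
  i= 9: R-P =  2 → C
  i=10: Y-C = 22 → W
  i=11: O-L =  3 → D
  i=12: U-G = 14 → O
  i=13: X-A = 23 → X
  i=14: T-R =  2 → C
  i=15: F-J = 22 → W
  i=16: S-P =  3 → D
  i=17: C-O = 14 → O
  i=18: B-E = 23 → X
  i=19: L-J =  2 → C
  i=20: V-Z = 22 → W
  shifts repeat with period 5: WDOXC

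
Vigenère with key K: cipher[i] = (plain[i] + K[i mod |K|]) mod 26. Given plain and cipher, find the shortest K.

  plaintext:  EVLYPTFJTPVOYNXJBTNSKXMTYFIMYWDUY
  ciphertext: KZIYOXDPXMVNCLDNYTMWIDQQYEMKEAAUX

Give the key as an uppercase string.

GEXAZEY

  i= 0: K-E =  6 → G
  i= 1: Z-V =  4 → E
  i= 2: I-L = 23 → X
  i= 3: Y-Y =  0 → A
  i= 4: O-P = 25 → Z
  i= 5: X-T =  4 → E
  i= 6: D-F = 24 → Y
  i= 7: P-J =  6 → G
  i= 8: X-T =  4 → E
  i= 9: M-P = 23 → X
  i=10: V-V =  0 → A
  i=11: N-O = 25 → Z
  i=12: C-Y =  4 → E
  i=13: L-N = 24 → Y
  i=14: D-X =  6 → G
  i=15: N-J =  4 → E
  i=16: Y-B = 23 → X
  i=17: T-T =  0 → A
  i=18: M-N = 25 → Z
  i=19: W-S =  4 → E
  i=20: I-K = 24 → Y
  i=21: D-X =  6 → G
  i=22: Q-M =  4 → E
  i=23: Q-T = 23 → X
  i=24: Y-Y =  0 → A
  i=25: E-F = 25 → Z
  i=26: M-I =  4 → E
  i=27: K-M = 24 → Y
  i=28: E-Y =  6 → G
  i=29: A-W =  4 → E
  i=30: A-D = 23 → X
  i=31: U-U =  0 → A
  i=32: X-Y = 25 → Z
  shifts repeat with period 7: GEXAZEY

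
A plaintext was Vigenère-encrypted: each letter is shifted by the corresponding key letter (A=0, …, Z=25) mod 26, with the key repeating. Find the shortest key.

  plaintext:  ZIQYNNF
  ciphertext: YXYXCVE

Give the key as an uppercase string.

ZPI

  i= 0: Y-Z = 25 → Z
  i= 1: X-I = 15 → P
  i= 2: Y-Q =  8 → I
  i= 3: X-Y = 25 → Z
  i= 4: C-N = 15 → P
  i= 5: V-N =  8 → I
  i= 6: E-F = 25 → Z
  shifts repeat with period 3: ZPI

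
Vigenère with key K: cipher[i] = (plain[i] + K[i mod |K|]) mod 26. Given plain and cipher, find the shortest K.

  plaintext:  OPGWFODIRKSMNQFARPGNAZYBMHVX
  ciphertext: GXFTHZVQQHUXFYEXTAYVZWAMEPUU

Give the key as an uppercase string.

SIZXCL

  i= 0: G-O = 18 → S
  i= 1: X-P =  8 → I
  i= 2: F-G = 25 → Z
  i= 3: T-W = 23 → X
  i= 4: H-F =  2 → C
  i= 5: Z-O = 11 → L
  i= 6: V-D = 18 → S
  i= 7: Q-I =  8 → I
  i= 8: Q-R = 25 → Z
  i= 9: H-K = 23 → X
  i=10: U-S =  2 → C
  i=11: X-M = 11 → L
  i=12: F-N = 18 → S
  i=13: Y-Q =  8 → I
  i=14: E-F = 25 → Z
  i=15: X-A = 23 → X
  i=16: T-R =  2 → C
  i=17: A-P = 11 → L
  i=18: Y-G = 18 → S
  i=19: V-N =  8 → I
  i=20: Z-A = 25 → Z
  i=21: W-Z = 23 → X
  i=22: A-Y =  2 → C
  i=23: M-B = 11 → L
  i=24: E-M = 18 → S
  i=25: P-H =  8 → I
  i=26: U-V = 25 → Z
  i=27: U-X = 23 → X
  shifts repeat with period 6: SIZXCL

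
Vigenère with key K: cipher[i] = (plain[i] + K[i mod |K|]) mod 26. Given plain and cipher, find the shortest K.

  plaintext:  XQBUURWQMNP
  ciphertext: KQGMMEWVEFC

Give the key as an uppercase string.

NAFSS

  i= 0: K-X = 13 → N
  i= 1: Q-Q =  0 → A
  i= 2: G-B =  5 → F
  i= 3: M-U = 18 → S
  i= 4: M-U = 18 → S
  i= 5: E-R = 13 → N
  i= 6: W-W =  0 → A
  i= 7: V-Q =  5 → F
  i= 8: E-M = 18 → S
  i= 9: F-N = 18 → S
  i=10: C-P = 13 → N
  shifts repeat with period 5: NAFSS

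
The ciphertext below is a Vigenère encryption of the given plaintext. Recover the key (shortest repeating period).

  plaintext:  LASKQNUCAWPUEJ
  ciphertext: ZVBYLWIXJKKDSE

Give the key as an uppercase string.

OVJ

  i= 0: Z-L = 14 → O
  i= 1: V-A = 21 → V
  i= 2: B-S =  9 → J
  i= 3: Y-K = 14 → O
  i= 4: L-Q = 21 → V
  i= 5: W-N =  9 → J
  i= 6: I-U = 14 → O
  i= 7: X-C = 21 → V
  i= 8: J-A =  9 → J
  i= 9: K-W = 14 → O
  i=10: K-P = 21 → V
  i=11: D-U =  9 → J
  i=12: S-E = 14 → O
  i=13: E-J = 21 → V
  shifts repeat with period 3: OVJ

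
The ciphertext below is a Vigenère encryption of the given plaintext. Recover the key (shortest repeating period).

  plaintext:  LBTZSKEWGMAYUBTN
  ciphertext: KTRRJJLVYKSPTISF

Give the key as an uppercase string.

ZSYSRZH

  i= 0: K-L = 25 → Z
  i= 1: T-B = 18 → S
  i= 2: R-T = 24 → Y
  i= 3: R-Z = 18 → S
  i= 4: J-S = 17 → R
  i= 5: J-K = 25 → Z
  i= 6: L-E =  7 → H
  i= 7: V-W = 25 → Z
  i= 8: Y-G = 18 → S
  i= 9: K-M = 24 → Y
  i=10: S-A = 18 → S
  i=11: P-Y = 17 → R
  i=12: T-U = 25 → Z
  i=13: I-B =  7 → H
  i=14: S-T = 25 → Z
  i=15: F-N = 18 → S
  shifts repeat with period 7: ZSYSRZH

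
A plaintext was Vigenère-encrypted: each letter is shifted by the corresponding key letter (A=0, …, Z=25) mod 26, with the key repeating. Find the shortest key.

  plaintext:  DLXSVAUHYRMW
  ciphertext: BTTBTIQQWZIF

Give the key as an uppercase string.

YIWJ

  i= 0: B-D = 24 → Y
  i= 1: T-L =  8 → I
  i= 2: T-X = 22 → W
  i= 3: B-S =  9 → J
  i= 4: T-V = 24 → Y
  i= 5: I-A =  8 → I
  i= 6: Q-U = 22 → W
  i= 7: Q-H =  9 → J
  i= 8: W-Y = 24 → Y
  i= 9: Z-R =  8 → I
  i=10: I-M = 22 → W
  i=11: F-W =  9 → J
  shifts repeat with period 4: YIWJ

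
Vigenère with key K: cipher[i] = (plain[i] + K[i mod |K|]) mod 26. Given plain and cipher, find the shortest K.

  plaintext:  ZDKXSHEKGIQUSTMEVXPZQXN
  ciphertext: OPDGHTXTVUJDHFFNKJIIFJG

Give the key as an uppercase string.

PMTJ

  i= 0: O-Z = 15 → P
  i= 1: P-D = 12 → M
  i= 2: D-K = 19 → T
  i= 3: G-X =  9 → J
  i= 4: H-S = 15 → P
  i= 5: T-H = 12 → M
  i= 6: X-E = 19 → T
  i= 7: T-K =  9 → J
  i= 8: V-G = 15 → P
  i= 9: U-I = 12 → M
  i=10: J-Q = 19 → T
  i=11: D-U =  9 → J
  i=12: H-S = 15 → P
  i=13: F-T = 12 → M
  i=14: F-M = 19 → T
  i=15: N-E =  9 → J
  i=16: K-V = 15 → P
  i=17: J-X = 12 → M
  i=18: I-P = 19 → T
  i=19: I-Z =  9 → J
  i=20: F-Q = 15 → P
  i=21: J-X = 12 → M
  i=22: G-N = 19 → T
  shifts repeat with period 4: PMTJ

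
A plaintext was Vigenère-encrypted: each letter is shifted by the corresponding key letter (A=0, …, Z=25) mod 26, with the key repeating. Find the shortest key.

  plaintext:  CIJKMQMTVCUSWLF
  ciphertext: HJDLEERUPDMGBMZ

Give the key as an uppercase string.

  i= 0: H-C =  5 → F
  i= 1: J-I =  1 → B
  i= 2: D-J = 20 → U
  i= 3: L-K =  1 → B
  i= 4: E-M = 18 → S
  i= 5: E-Q = 14 → O
  i= 6: R-M =  5 → F
  i= 7: U-T =  1 → B
  i= 8: P-V = 20 → U
  i= 9: D-C =  1 → B
  i=10: M-U = 18 → S
  i=11: G-S = 14 → O
  i=12: B-W =  5 → F
  i=13: M-L =  1 → B
  i=14: Z-F = 20 → U
  shifts repeat with period 6: FBUBSO

FBUBSO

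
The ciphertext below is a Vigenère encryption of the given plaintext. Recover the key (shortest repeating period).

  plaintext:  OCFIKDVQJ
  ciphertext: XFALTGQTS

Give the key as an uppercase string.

JDVD

  i= 0: X-O =  9 → J
  i= 1: F-C =  3 → D
  i= 2: A-F = 21 → V
  i= 3: L-I =  3 → D
  i= 4: T-K =  9 → J
  i= 5: G-D =  3 → D
  i= 6: Q-V = 21 → V
  i= 7: T-Q =  3 → D
  i= 8: S-J =  9 → J
  shifts repeat with period 4: JDVD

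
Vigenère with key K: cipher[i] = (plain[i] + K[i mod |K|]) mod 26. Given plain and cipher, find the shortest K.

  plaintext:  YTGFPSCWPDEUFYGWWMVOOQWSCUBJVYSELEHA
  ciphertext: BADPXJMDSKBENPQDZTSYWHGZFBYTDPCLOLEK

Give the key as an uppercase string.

  i= 0: B-Y =  3 → D
  i= 1: A-T =  7 → H
  i= 2: D-G = 23 → X
  i= 3: P-F = 10 → K
  i= 4: X-P =  8 → I
  i= 5: J-S = 17 → R
  i= 6: M-C = 10 → K
  i= 7: D-W =  7 → H
  i= 8: S-P =  3 → D
  i= 9: K-D =  7 → H
  i=10: B-E = 23 → X
  i=11: E-U = 10 → K
  i=12: N-F =  8 → I
  i=13: P-Y = 17 → R
  i=14: Q-G = 10 → K
  i=15: D-W =  7 → H
  i=16: Z-W =  3 → D
  i=17: T-M =  7 → H
  i=18: S-V = 23 → X
  i=19: Y-O = 10 → K
  i=20: W-O =  8 → I
  i=21: H-Q = 17 → R
  i=22: G-W = 10 → K
  i=23: Z-S =  7 → H
  i=24: F-C =  3 → D
  i=25: B-U =  7 → H
  i=26: Y-B = 23 → X
  i=27: T-J = 10 → K
  i=28: D-V =  8 → I
  i=29: P-Y = 17 → R
  i=30: C-S = 10 → K
  i=31: L-E =  7 → H
  i=32: O-L =  3 → D
  i=33: L-E =  7 → H
  i=34: E-H = 23 → X
  i=35: K-A = 10 → K
  shifts repeat with period 8: DHXKIRKH

DHXKIRKH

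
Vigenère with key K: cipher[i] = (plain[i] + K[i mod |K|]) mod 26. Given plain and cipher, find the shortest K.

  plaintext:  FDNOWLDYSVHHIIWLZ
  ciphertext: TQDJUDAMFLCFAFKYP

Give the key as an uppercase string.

ONQVYSX

  i= 0: T-F = 14 → O
  i= 1: Q-D = 13 → N
  i= 2: D-N = 16 → Q
  i= 3: J-O = 21 → V
  i= 4: U-W = 24 → Y
  i= 5: D-L = 18 → S
  i= 6: A-D = 23 → X
  i= 7: M-Y = 14 → O
  i= 8: F-S = 13 → N
  i= 9: L-V = 16 → Q
  i=10: C-H = 21 → V
  i=11: F-H = 24 → Y
  i=12: A-I = 18 → S
  i=13: F-I = 23 → X
  i=14: K-W = 14 → O
  i=15: Y-L = 13 → N
  i=16: P-Z = 16 → Q
  shifts repeat with period 7: ONQVYSX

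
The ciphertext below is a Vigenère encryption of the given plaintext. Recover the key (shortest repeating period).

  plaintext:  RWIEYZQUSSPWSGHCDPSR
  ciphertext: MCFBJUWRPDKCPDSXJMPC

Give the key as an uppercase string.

  i= 0: M-R = 21 → V
  i= 1: C-W =  6 → G
  i= 2: F-I = 23 → X
  i= 3: B-E = 23 → X
  i= 4: J-Y = 11 → L
  i= 5: U-Z = 21 → V
  i= 6: W-Q =  6 → G
  i= 7: R-U = 23 → X
  i= 8: P-S = 23 → X
  i= 9: D-S = 11 → L
  i=10: K-P = 21 → V
  i=11: C-W =  6 → G
  i=12: P-S = 23 → X
  i=13: D-G = 23 → X
  i=14: S-H = 11 → L
  i=15: X-C = 21 → V
  i=16: J-D =  6 → G
  i=17: M-P = 23 → X
  i=18: P-S = 23 → X
  i=19: C-R = 11 → L
  shifts repeat with period 5: VGXXL

VGXXL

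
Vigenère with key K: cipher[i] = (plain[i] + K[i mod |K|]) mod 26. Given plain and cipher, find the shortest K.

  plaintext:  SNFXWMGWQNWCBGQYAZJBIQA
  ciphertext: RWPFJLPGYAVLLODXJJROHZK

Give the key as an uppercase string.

  i= 0: R-S = 25 → Z
  i= 1: W-N =  9 → J
  i= 2: P-F = 10 → K
  i= 3: F-X =  8 → I
  i= 4: J-W = 13 → N
  i= 5: L-M = 25 → Z
  i= 6: P-G =  9 → J
  i= 7: G-W = 10 → K
  i= 8: Y-Q =  8 → I
  i= 9: A-N = 13 → N
  i=10: V-W = 25 → Z
  i=11: L-C =  9 → J
  i=12: L-B = 10 → K
  i=13: O-G =  8 → I
  i=14: D-Q = 13 → N
  i=15: X-Y = 25 → Z
  i=16: J-A =  9 → J
  i=17: J-Z = 10 → K
  i=18: R-J =  8 → I
  i=19: O-B = 13 → N
  i=20: H-I = 25 → Z
  i=21: Z-Q =  9 → J
  i=22: K-A = 10 → K
  shifts repeat with period 5: ZJKIN

ZJKIN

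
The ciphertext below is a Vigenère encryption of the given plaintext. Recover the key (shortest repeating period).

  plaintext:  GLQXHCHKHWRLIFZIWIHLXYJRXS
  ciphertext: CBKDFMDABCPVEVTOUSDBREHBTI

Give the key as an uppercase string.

WQUGYK

  i= 0: C-G = 22 → W
  i= 1: B-L = 16 → Q
  i= 2: K-Q = 20 → U
  i= 3: D-X =  6 → G
  i= 4: F-H = 24 → Y
  i= 5: M-C = 10 → K
  i= 6: D-H = 22 → W
  i= 7: A-K = 16 → Q
  i= 8: B-H = 20 → U
  i= 9: C-W =  6 → G
  i=10: P-R = 24 → Y
  i=11: V-L = 10 → K
  i=12: E-I = 22 → W
  i=13: V-F = 16 → Q
  i=14: T-Z = 20 → U
  i=15: O-I =  6 → G
  i=16: U-W = 24 → Y
  i=17: S-I = 10 → K
  i=18: D-H = 22 → W
  i=19: B-L = 16 → Q
  i=20: R-X = 20 → U
  i=21: E-Y =  6 → G
  i=22: H-J = 24 → Y
  i=23: B-R = 10 → K
  i=24: T-X = 22 → W
  i=25: I-S = 16 → Q
  shifts repeat with period 6: WQUGYK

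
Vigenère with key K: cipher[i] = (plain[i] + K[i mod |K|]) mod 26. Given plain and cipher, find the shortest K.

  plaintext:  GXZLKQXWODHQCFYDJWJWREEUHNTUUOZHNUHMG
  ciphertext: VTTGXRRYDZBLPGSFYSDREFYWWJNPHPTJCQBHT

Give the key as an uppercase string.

PWUVNBUC

  i= 0: V-G = 15 → P
  i= 1: T-X = 22 → W
  i= 2: T-Z = 20 → U
  i= 3: G-L = 21 → V
  i= 4: X-K = 13 → N
  i= 5: R-Q =  1 → B
  i= 6: R-X = 20 → U
  i= 7: Y-W =  2 → C
  i= 8: D-O = 15 → P
  i= 9: Z-D = 22 → W
  i=10: B-H = 20 → U
  i=11: L-Q = 21 → V
  i=12: P-C = 13 → N
  i=13: G-F =  1 → B
  i=14: S-Y = 20 → U
  i=15: F-D =  2 → C
  i=16: Y-J = 15 → P
  i=17: S-W = 22 → W
  i=18: D-J = 20 → U
  i=19: R-W = 21 → V
  i=20: E-R = 13 → N
  i=21: F-E =  1 → B
  i=22: Y-E = 20 → U
  i=23: W-U =  2 → C
  i=24: W-H = 15 → P
  i=25: J-N = 22 → W
  i=26: N-T = 20 → U
  i=27: P-U = 21 → V
  i=28: H-U = 13 → N
  i=29: P-O =  1 → B
  i=30: T-Z = 20 → U
  i=31: J-H =  2 → C
  i=32: C-N = 15 → P
  i=33: Q-U = 22 → W
  i=34: B-H = 20 → U
  i=35: H-M = 21 → V
  i=36: T-G = 13 → N
  shifts repeat with period 8: PWUVNBUC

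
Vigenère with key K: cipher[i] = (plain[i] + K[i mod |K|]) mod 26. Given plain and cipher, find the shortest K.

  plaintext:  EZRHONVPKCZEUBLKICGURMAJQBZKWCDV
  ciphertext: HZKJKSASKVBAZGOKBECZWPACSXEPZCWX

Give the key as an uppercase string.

DATCWFF

  i= 0: H-E =  3 → D
  i= 1: Z-Z =  0 → A
  i= 2: K-R = 19 → T
  i= 3: J-H =  2 → C
  i= 4: K-O = 22 → W
  i= 5: S-N =  5 → F
  i= 6: A-V =  5 → F
  i= 7: S-P =  3 → D
  i= 8: K-K =  0 → A
  i= 9: V-C = 19 → T
  i=10: B-Z =  2 → C
  i=11: A-E = 22 → W
  i=12: Z-U =  5 → F
  i=13: G-B =  5 → F
  i=14: O-L =  3 → D
  i=15: K-K =  0 → A
  i=16: B-I = 19 → T
  i=17: E-C =  2 → C
  i=18: C-G = 22 → W
  i=19: Z-U =  5 → F
  i=20: W-R =  5 → F
  i=21: P-M =  3 → D
  i=22: A-A =  0 → A
  i=23: C-J = 19 → T
  i=24: S-Q =  2 → C
  i=25: X-B = 22 → W
  i=26: E-Z =  5 → F
  i=27: P-K =  5 → F
  i=28: Z-W =  3 → D
  i=29: C-C =  0 → A
  i=30: W-D = 19 → T
  i=31: X-V =  2 → C
  shifts repeat with period 7: DATCWFF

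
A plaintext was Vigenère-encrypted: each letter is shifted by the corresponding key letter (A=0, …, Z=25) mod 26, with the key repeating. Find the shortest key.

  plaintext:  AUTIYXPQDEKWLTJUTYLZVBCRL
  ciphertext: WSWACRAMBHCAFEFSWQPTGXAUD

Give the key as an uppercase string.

  i= 0: W-A = 22 → W
  i= 1: S-U = 24 → Y
  i= 2: W-T =  3 → D
  i= 3: A-I = 18 → S
  i= 4: C-Y =  4 → E
  i= 5: R-X = 20 → U
  i= 6: A-P = 11 → L
  i= 7: M-Q = 22 → W
  i= 8: B-D = 24 → Y
  i= 9: H-E =  3 → D
  i=10: C-K = 18 → S
  i=11: A-W =  4 → E
  i=12: F-L = 20 → U
  i=13: E-T = 11 → L
  i=14: F-J = 22 → W
  i=15: S-U = 24 → Y
  i=16: W-T =  3 → D
  i=17: Q-Y = 18 → S
  i=18: P-L =  4 → E
  i=19: T-Z = 20 → U
  i=20: G-V = 11 → L
  i=21: X-B = 22 → W
  i=22: A-C = 24 → Y
  i=23: U-R =  3 → D
  i=24: D-L = 18 → S
  shifts repeat with period 7: WYDSEUL

WYDSEUL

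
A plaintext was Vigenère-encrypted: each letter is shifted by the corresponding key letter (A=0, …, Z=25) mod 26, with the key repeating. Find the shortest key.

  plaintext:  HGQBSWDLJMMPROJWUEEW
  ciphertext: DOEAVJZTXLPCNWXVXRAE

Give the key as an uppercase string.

  i= 0: D-H = 22 → W
  i= 1: O-G =  8 → I
  i= 2: E-Q = 14 → O
  i= 3: A-B = 25 → Z
  i= 4: V-S =  3 → D
  i= 5: J-W = 13 → N
  i= 6: Z-D = 22 → W
  i= 7: T-L =  8 → I
  i= 8: X-J = 14 → O
  i= 9: L-M = 25 → Z
  i=10: P-M =  3 → D
  i=11: C-P = 13 → N
  i=12: N-R = 22 → W
  i=13: W-O =  8 → I
  i=14: X-J = 14 → O
  i=15: V-W = 25 → Z
  i=16: X-U =  3 → D
  i=17: R-E = 13 → N
  i=18: A-E = 22 → W
  i=19: E-W =  8 → I
  shifts repeat with period 6: WIOZDN

WIOZDN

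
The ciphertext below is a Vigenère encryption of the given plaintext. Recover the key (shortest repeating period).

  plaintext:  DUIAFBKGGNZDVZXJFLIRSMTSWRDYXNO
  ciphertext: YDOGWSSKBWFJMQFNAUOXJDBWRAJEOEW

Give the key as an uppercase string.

VJGGRRIE

  i= 0: Y-D = 21 → V
  i= 1: D-U =  9 → J
  i= 2: O-I =  6 → G
  i= 3: G-A =  6 → G
  i= 4: W-F = 17 → R
  i= 5: S-B = 17 → R
  i= 6: S-K =  8 → I
  i= 7: K-G =  4 → E
  i= 8: B-G = 21 → V
  i= 9: W-N =  9 → J
  i=10: F-Z =  6 → G
  i=11: J-D =  6 → G
  i=12: M-V = 17 → R
  i=13: Q-Z = 17 → R
  i=14: F-X =  8 → I
  i=15: N-J =  4 → E
  i=16: A-F = 21 → V
  i=17: U-L =  9 → J
  i=18: O-I =  6 → G
  i=19: X-R =  6 → G
  i=20: J-S = 17 → R
  i=21: D-M = 17 → R
  i=22: B-T =  8 → I
  i=23: W-S =  4 → E
  i=24: R-W = 21 → V
  i=25: A-R =  9 → J
  i=26: J-D =  6 → G
  i=27: E-Y =  6 → G
  i=28: O-X = 17 → R
  i=29: E-N = 17 → R
  i=30: W-O =  8 → I
  shifts repeat with period 8: VJGGRRIE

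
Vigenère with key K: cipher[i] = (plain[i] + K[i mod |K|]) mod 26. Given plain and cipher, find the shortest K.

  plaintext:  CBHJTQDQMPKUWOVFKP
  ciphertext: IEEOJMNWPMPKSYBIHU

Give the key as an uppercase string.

GDXFQWK

  i= 0: I-C =  6 → G
  i= 1: E-B =  3 → D
  i= 2: E-H = 23 → X
  i= 3: O-J =  5 → F
  i= 4: J-T = 16 → Q
  i= 5: M-Q = 22 → W
  i= 6: N-D = 10 → K
  i= 7: W-Q =  6 → G
  i= 8: P-M =  3 → D
  i= 9: M-P = 23 → X
  i=10: P-K =  5 → F
  i=11: K-U = 16 → Q
  i=12: S-W = 22 → W
  i=13: Y-O = 10 → K
  i=14: B-V =  6 → G
  i=15: I-F =  3 → D
  i=16: H-K = 23 → X
  i=17: U-P =  5 → F
  shifts repeat with period 7: GDXFQWK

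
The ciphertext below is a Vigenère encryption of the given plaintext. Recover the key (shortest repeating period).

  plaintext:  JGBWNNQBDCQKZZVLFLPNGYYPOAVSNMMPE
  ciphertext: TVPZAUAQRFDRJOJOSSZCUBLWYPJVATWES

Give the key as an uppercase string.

  i= 0: T-J = 10 → K
  i= 1: V-G = 15 → P
  i= 2: P-B = 14 → O
  i= 3: Z-W =  3 → D
  i= 4: A-N = 13 → N
  i= 5: U-N =  7 → H
  i= 6: A-Q = 10 → K
  i= 7: Q-B = 15 → P
  i= 8: R-D = 14 → O
  i= 9: F-C =  3 → D
  i=10: D-Q = 13 → N
  i=11: R-K =  7 → H
  i=12: J-Z = 10 → K
  i=13: O-Z = 15 → P
  i=14: J-V = 14 → O
  i=15: O-L =  3 → D
  i=16: S-F = 13 → N
  i=17: S-L =  7 → H
  i=18: Z-P = 10 → K
  i=19: C-N = 15 → P
  i=20: U-G = 14 → O
  i=21: B-Y =  3 → D
  i=22: L-Y = 13 → N
  i=23: W-P =  7 → H
  i=24: Y-O = 10 → K
  i=25: P-A = 15 → P
  i=26: J-V = 14 → O
  i=27: V-S =  3 → D
  i=28: A-N = 13 → N
  i=29: T-M =  7 → H
  i=30: W-M = 10 → K
  i=31: E-P = 15 → P
  i=32: S-E = 14 → O
  shifts repeat with period 6: KPODNH

KPODNH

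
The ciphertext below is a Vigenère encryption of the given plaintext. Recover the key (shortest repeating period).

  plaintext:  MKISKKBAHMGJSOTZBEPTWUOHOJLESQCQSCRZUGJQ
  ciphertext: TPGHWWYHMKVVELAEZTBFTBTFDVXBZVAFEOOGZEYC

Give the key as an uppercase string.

HFYPMMX

  i= 0: T-M =  7 → H
  i= 1: P-K =  5 → F
  i= 2: G-I = 24 → Y
  i= 3: H-S = 15 → P
  i= 4: W-K = 12 → M
  i= 5: W-K = 12 → M
  i= 6: Y-B = 23 → X
  i= 7: H-A =  7 → H
  i= 8: M-H =  5 → F
  i= 9: K-M = 24 → Y
  i=10: V-G = 15 → P
  i=11: V-J = 12 → M
  i=12: E-S = 12 → M
  i=13: L-O = 23 → X
  i=14: A-T =  7 → H
  i=15: E-Z =  5 → F
  i=16: Z-B = 24 → Y
  i=17: T-E = 15 → P
  i=18: B-P = 12 → M
  i=19: F-T = 12 → M
  i=20: T-W = 23 → X
  i=21: B-U =  7 → H
  i=22: T-O =  5 → F
  i=23: F-H = 24 → Y
  i=24: D-O = 15 → P
  i=25: V-J = 12 → M
  i=26: X-L = 12 → M
  i=27: B-E = 23 → X
  i=28: Z-S =  7 → H
  i=29: V-Q =  5 → F
  i=30: A-C = 24 → Y
  i=31: F-Q = 15 → P
  i=32: E-S = 12 → M
  i=33: O-C = 12 → M
  i=34: O-R = 23 → X
  i=35: G-Z =  7 → H
  i=36: Z-U =  5 → F
  i=37: E-G = 24 → Y
  i=38: Y-J = 15 → P
  i=39: C-Q = 12 → M
  shifts repeat with period 7: HFYPMMX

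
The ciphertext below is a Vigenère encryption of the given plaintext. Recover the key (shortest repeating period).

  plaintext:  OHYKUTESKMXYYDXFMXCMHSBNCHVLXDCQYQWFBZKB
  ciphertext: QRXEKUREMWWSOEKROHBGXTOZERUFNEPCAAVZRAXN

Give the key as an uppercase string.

  i= 0: Q-O =  2 → C
  i= 1: R-H = 10 → K
  i= 2: X-Y = 25 → Z
  i= 3: E-K = 20 → U
  i= 4: K-U = 16 → Q
  i= 5: U-T =  1 → B
  i= 6: R-E = 13 → N
  i= 7: E-S = 12 → M
  i= 8: M-K =  2 → C
  i= 9: W-M = 10 → K
  i=10: W-X = 25 → Z
  i=11: S-Y = 20 → U
  i=12: O-Y = 16 → Q
  i=13: E-D =  1 → B
  i=14: K-X = 13 → N
  i=15: R-F = 12 → M
  i=16: O-M =  2 → C
  i=17: H-X = 10 → K
  i=18: B-C = 25 → Z
  i=19: G-M = 20 → U
  i=20: X-H = 16 → Q
  i=21: T-S =  1 → B
  i=22: O-B = 13 → N
  i=23: Z-N = 12 → M
  i=24: E-C =  2 → C
  i=25: R-H = 10 → K
  i=26: U-V = 25 → Z
  i=27: F-L = 20 → U
  i=28: N-X = 16 → Q
  i=29: E-D =  1 → B
  i=30: P-C = 13 → N
  i=31: C-Q = 12 → M
  i=32: A-Y =  2 → C
  i=33: A-Q = 10 → K
  i=34: V-W = 25 → Z
  i=35: Z-F = 20 → U
  i=36: R-B = 16 → Q
  i=37: A-Z =  1 → B
  i=38: X-K = 13 → N
  i=39: N-B = 12 → M
  shifts repeat with period 8: CKZUQBNM

CKZUQBNM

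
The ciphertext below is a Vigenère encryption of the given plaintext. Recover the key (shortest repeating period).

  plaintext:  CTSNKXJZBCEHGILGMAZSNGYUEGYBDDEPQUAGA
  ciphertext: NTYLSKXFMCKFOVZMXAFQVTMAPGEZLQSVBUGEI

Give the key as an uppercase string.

  i= 0: N-C = 11 → L
  i= 1: T-T =  0 → A
  i= 2: Y-S =  6 → G
  i= 3: L-N = 24 → Y
  i= 4: S-K =  8 → I
  i= 5: K-X = 13 → N
  i= 6: X-J = 14 → O
  i= 7: F-Z =  6 → G
  i= 8: M-B = 11 → L
  i= 9: C-C =  0 → A
  i=10: K-E =  6 → G
  i=11: F-H = 24 → Y
  i=12: O-G =  8 → I
  i=13: V-I = 13 → N
  i=14: Z-L = 14 → O
  i=15: M-G =  6 → G
  i=16: X-M = 11 → L
  i=17: A-A =  0 → A
  i=18: F-Z =  6 → G
  i=19: Q-S = 24 → Y
  i=20: V-N =  8 → I
  i=21: T-G = 13 → N
  i=22: M-Y = 14 → O
  i=23: A-U =  6 → G
  i=24: P-E = 11 → L
  i=25: G-G =  0 → A
  i=26: E-Y =  6 → G
  i=27: Z-B = 24 → Y
  i=28: L-D =  8 → I
  i=29: Q-D = 13 → N
  i=30: S-E = 14 → O
  i=31: V-P =  6 → G
  i=32: B-Q = 11 → L
  i=33: U-U =  0 → A
  i=34: G-A =  6 → G
  i=35: E-G = 24 → Y
  i=36: I-A =  8 → I
  shifts repeat with period 8: LAGYINOG

LAGYINOG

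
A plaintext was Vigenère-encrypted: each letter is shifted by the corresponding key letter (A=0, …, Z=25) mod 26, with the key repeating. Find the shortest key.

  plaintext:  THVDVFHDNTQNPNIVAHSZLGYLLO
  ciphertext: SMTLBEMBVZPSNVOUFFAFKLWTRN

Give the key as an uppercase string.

ZFYIG

  i= 0: S-T = 25 → Z
  i= 1: M-H =  5 → F
  i= 2: T-V = 24 → Y
  i= 3: L-D =  8 → I
  i= 4: B-V =  6 → G
  i= 5: E-F = 25 → Z
  i= 6: M-H =  5 → F
  i= 7: B-D = 24 → Y
  i= 8: V-N =  8 → I
  i= 9: Z-T =  6 → G
  i=10: P-Q = 25 → Z
  i=11: S-N =  5 → F
  i=12: N-P = 24 → Y
  i=13: V-N =  8 → I
  i=14: O-I =  6 → G
  i=15: U-V = 25 → Z
  i=16: F-A =  5 → F
  i=17: F-H = 24 → Y
  i=18: A-S =  8 → I
  i=19: F-Z =  6 → G
  i=20: K-L = 25 → Z
  i=21: L-G =  5 → F
  i=22: W-Y = 24 → Y
  i=23: T-L =  8 → I
  i=24: R-L =  6 → G
  i=25: N-O = 25 → Z
  shifts repeat with period 5: ZFYIG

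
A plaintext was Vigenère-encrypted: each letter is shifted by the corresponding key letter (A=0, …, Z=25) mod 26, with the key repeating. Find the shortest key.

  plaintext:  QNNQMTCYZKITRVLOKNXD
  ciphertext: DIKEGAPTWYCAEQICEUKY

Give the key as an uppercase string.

NVXOUH

  i= 0: D-Q = 13 → N
  i= 1: I-N = 21 → V
  i= 2: K-N = 23 → X
  i= 3: E-Q = 14 → O
  i= 4: G-M = 20 → U
  i= 5: A-T =  7 → H
  i= 6: P-C = 13 → N
  i= 7: T-Y = 21 → V
  i= 8: W-Z = 23 → X
  i= 9: Y-K = 14 → O
  i=10: C-I = 20 → U
  i=11: A-T =  7 → H
  i=12: E-R = 13 → N
  i=13: Q-V = 21 → V
  i=14: I-L = 23 → X
  i=15: C-O = 14 → O
  i=16: E-K = 20 → U
  i=17: U-N =  7 → H
  i=18: K-X = 13 → N
  i=19: Y-D = 21 → V
  shifts repeat with period 6: NVXOUH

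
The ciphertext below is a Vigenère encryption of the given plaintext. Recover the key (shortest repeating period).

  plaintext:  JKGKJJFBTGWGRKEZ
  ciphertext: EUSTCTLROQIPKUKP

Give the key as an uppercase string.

  i= 0: E-J = 21 → V
  i= 1: U-K = 10 → K
  i= 2: S-G = 12 → M
  i= 3: T-K =  9 → J
  i= 4: C-J = 19 → T
  i= 5: T-J = 10 → K
  i= 6: L-F =  6 → G
  i= 7: R-B = 16 → Q
  i= 8: O-T = 21 → V
  i= 9: Q-G = 10 → K
  i=10: I-W = 12 → M
  i=11: P-G =  9 → J
  i=12: K-R = 19 → T
  i=13: U-K = 10 → K
  i=14: K-E =  6 → G
  i=15: P-Z = 16 → Q
  shifts repeat with period 8: VKMJTKGQ

VKMJTKGQ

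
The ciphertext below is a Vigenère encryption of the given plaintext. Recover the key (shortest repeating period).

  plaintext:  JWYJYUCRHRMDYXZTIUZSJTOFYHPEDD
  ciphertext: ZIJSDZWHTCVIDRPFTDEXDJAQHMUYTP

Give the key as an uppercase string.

  i= 0: Z-J = 16 → Q
  i= 1: I-W = 12 → M
  i= 2: J-Y = 11 → L
  i= 3: S-J =  9 → J
  i= 4: D-Y =  5 → F
  i= 5: Z-U =  5 → F
  i= 6: W-C = 20 → U
  i= 7: H-R = 16 → Q
  i= 8: T-H = 12 → M
  i= 9: C-R = 11 → L
  i=10: V-M =  9 → J
  i=11: I-D =  5 → F
  i=12: D-Y =  5 → F
  i=13: R-X = 20 → U
  i=14: P-Z = 16 → Q
  i=15: F-T = 12 → M
  i=16: T-I = 11 → L
  i=17: D-U =  9 → J
  i=18: E-Z =  5 → F
  i=19: X-S =  5 → F
  i=20: D-J = 20 → U
  i=21: J-T = 16 → Q
  i=22: A-O = 12 → M
  i=23: Q-F = 11 → L
  i=24: H-Y =  9 → J
  i=25: M-H =  5 → F
  i=26: U-P =  5 → F
  i=27: Y-E = 20 → U
  i=28: T-D = 16 → Q
  i=29: P-D = 12 → M
  shifts repeat with period 7: QMLJFFU

QMLJFFU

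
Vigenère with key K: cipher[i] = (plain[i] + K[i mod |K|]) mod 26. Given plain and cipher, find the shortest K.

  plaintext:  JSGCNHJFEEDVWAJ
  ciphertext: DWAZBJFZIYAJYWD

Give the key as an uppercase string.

  i= 0: D-J = 20 → U
  i= 1: W-S =  4 → E
  i= 2: A-G = 20 → U
  i= 3: Z-C = 23 → X
  i= 4: B-N = 14 → O
  i= 5: J-H =  2 → C
  i= 6: F-J = 22 → W
  i= 7: Z-F = 20 → U
  i= 8: I-E =  4 → E
  i= 9: Y-E = 20 → U
  i=10: A-D = 23 → X
  i=11: J-V = 14 → O
  i=12: Y-W =  2 → C
  i=13: W-A = 22 → W
  i=14: D-J = 20 → U
  shifts repeat with period 7: UEUXOCW

UEUXOCW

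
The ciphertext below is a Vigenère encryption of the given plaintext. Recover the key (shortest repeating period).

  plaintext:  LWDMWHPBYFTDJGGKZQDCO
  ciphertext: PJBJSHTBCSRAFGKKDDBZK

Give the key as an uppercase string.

  i= 0: P-L =  4 → E
  i= 1: J-W = 13 → N
  i= 2: B-D = 24 → Y
  i= 3: J-M = 23 → X
  i= 4: S-W = 22 → W
  i= 5: H-H =  0 → A
  i= 6: T-P =  4 → E
  i= 7: B-B =  0 → A
  i= 8: C-Y =  4 → E
  i= 9: S-F = 13 → N
  i=10: R-T = 24 → Y
  i=11: A-D = 23 → X
  i=12: F-J = 22 → W
  i=13: G-G =  0 → A
  i=14: K-G =  4 → E
  i=15: K-K =  0 → A
  i=16: D-Z =  4 → E
  i=17: D-Q = 13 → N
  i=18: B-D = 24 → Y
  i=19: Z-C = 23 → X
  i=20: K-O = 22 → W
  shifts repeat with period 8: ENYXWAEA

ENYXWAEA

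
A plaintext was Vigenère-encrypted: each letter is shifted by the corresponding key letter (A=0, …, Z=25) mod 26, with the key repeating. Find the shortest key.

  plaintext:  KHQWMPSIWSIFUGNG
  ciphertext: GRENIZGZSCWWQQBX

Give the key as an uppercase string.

  i= 0: G-K = 22 → W
  i= 1: R-H = 10 → K
  i= 2: E-Q = 14 → O
  i= 3: N-W = 17 → R
  i= 4: I-M = 22 → W
  i= 5: Z-P = 10 → K
  i= 6: G-S = 14 → O
  i= 7: Z-I = 17 → R
  i= 8: S-W = 22 → W
  i= 9: C-S = 10 → K
  i=10: W-I = 14 → O
  i=11: W-F = 17 → R
  i=12: Q-U = 22 → W
  i=13: Q-G = 10 → K
  i=14: B-N = 14 → O
  i=15: X-G = 17 → R
  shifts repeat with period 4: WKOR

WKOR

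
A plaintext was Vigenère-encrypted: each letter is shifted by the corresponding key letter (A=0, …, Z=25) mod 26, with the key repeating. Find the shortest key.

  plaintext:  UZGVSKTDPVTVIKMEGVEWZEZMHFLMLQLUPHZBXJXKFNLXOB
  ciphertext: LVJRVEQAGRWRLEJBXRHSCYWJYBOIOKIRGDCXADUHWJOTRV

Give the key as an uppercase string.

  i= 0: L-U = 17 → R
  i= 1: V-Z = 22 → W
  i= 2: J-G =  3 → D
  i= 3: R-V = 22 → W
  i= 4: V-S =  3 → D
  i= 5: E-K = 20 → U
  i= 6: Q-T = 23 → X
  i= 7: A-D = 23 → X
  i= 8: G-P = 17 → R
  i= 9: R-V = 22 → W
  i=10: W-T =  3 → D
  i=11: R-V = 22 → W
  i=12: L-I =  3 → D
  i=13: E-K = 20 → U
  i=14: J-M = 23 → X
  i=15: B-E = 23 → X
  i=16: X-G = 17 → R
  i=17: R-V = 22 → W
  i=18: H-E =  3 → D
  i=19: S-W = 22 → W
  i=20: C-Z =  3 → D
  i=21: Y-E = 20 → U
  i=22: W-Z = 23 → X
  i=23: J-M = 23 → X
  i=24: Y-H = 17 → R
  i=25: B-F = 22 → W
  i=26: O-L =  3 → D
  i=27: I-M = 22 → W
  i=28: O-L =  3 → D
  i=29: K-Q = 20 → U
  i=30: I-L = 23 → X
  i=31: R-U = 23 → X
  i=32: G-P = 17 → R
  i=33: D-H = 22 → W
  i=34: C-Z =  3 → D
  i=35: X-B = 22 → W
  i=36: A-X =  3 → D
  i=37: D-J = 20 → U
  i=38: U-X = 23 → X
  i=39: H-K = 23 → X
  i=40: W-F = 17 → R
  i=41: J-N = 22 → W
  i=42: O-L =  3 → D
  i=43: T-X = 22 → W
  i=44: R-O =  3 → D
  i=45: V-B = 20 → U
  shifts repeat with period 8: RWDWDUXX

RWDWDUXX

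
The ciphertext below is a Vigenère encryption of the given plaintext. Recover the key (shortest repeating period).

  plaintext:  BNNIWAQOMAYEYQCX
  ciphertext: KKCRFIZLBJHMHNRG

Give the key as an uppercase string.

  i= 0: K-B =  9 → J
  i= 1: K-N = 23 → X
  i= 2: C-N = 15 → P
  i= 3: R-I =  9 → J
  i= 4: F-W =  9 → J
  i= 5: I-A =  8 → I
  i= 6: Z-Q =  9 → J
  i= 7: L-O = 23 → X
  i= 8: B-M = 15 → P
  i= 9: J-A =  9 → J
  i=10: H-Y =  9 → J
  i=11: M-E =  8 → I
  i=12: H-Y =  9 → J
  i=13: N-Q = 23 → X
  i=14: R-C = 15 → P
  i=15: G-X =  9 → J
  shifts repeat with period 6: JXPJJI

JXPJJI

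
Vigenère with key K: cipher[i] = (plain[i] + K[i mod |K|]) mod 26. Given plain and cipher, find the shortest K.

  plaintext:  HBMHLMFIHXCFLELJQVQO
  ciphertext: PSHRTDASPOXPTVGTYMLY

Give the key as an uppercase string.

IRVK

  i= 0: P-H =  8 → I
  i= 1: S-B = 17 → R
  i= 2: H-M = 21 → V
  i= 3: R-H = 10 → K
  i= 4: T-L =  8 → I
  i= 5: D-M = 17 → R
  i= 6: A-F = 21 → V
  i= 7: S-I = 10 → K
  i= 8: P-H =  8 → I
  i= 9: O-X = 17 → R
  i=10: X-C = 21 → V
  i=11: P-F = 10 → K
  i=12: T-L =  8 → I
  i=13: V-E = 17 → R
  i=14: G-L = 21 → V
  i=15: T-J = 10 → K
  i=16: Y-Q =  8 → I
  i=17: M-V = 17 → R
  i=18: L-Q = 21 → V
  i=19: Y-O = 10 → K
  shifts repeat with period 4: IRVK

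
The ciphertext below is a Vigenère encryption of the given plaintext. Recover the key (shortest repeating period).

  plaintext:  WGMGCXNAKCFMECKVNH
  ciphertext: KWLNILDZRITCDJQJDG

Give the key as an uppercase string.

OQZHG

  i= 0: K-W = 14 → O
  i= 1: W-G = 16 → Q
  i= 2: L-M = 25 → Z
  i= 3: N-G =  7 → H
  i= 4: I-C =  6 → G
  i= 5: L-X = 14 → O
  i= 6: D-N = 16 → Q
  i= 7: Z-A = 25 → Z
  i= 8: R-K =  7 → H
  i= 9: I-C =  6 → G
  i=10: T-F = 14 → O
  i=11: C-M = 16 → Q
  i=12: D-E = 25 → Z
  i=13: J-C =  7 → H
  i=14: Q-K =  6 → G
  i=15: J-V = 14 → O
  i=16: D-N = 16 → Q
  i=17: G-H = 25 → Z
  shifts repeat with period 5: OQZHG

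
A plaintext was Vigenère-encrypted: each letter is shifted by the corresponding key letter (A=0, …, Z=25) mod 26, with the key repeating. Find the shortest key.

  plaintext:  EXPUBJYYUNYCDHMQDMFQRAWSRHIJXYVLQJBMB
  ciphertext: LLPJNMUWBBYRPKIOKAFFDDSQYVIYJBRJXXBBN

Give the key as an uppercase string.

  i= 0: L-E =  7 → H
  i= 1: L-X = 14 → O
  i= 2: P-P =  0 → A
  i= 3: J-U = 15 → P
  i= 4: N-B = 12 → M
  i= 5: M-J =  3 → D
  i= 6: U-Y = 22 → W
  i= 7: W-Y = 24 → Y
  i= 8: B-U =  7 → H
  i= 9: B-N = 14 → O
  i=10: Y-Y =  0 → A
  i=11: R-C = 15 → P
  i=12: P-D = 12 → M
  i=13: K-H =  3 → D
  i=14: I-M = 22 → W
  i=15: O-Q = 24 → Y
  i=16: K-D =  7 → H
  i=17: A-M = 14 → O
  i=18: F-F =  0 → A
  i=19: F-Q = 15 → P
  i=20: D-R = 12 → M
  i=21: D-A =  3 → D
  i=22: S-W = 22 → W
  i=23: Q-S = 24 → Y
  i=24: Y-R =  7 → H
  i=25: V-H = 14 → O
  i=26: I-I =  0 → A
  i=27: Y-J = 15 → P
  i=28: J-X = 12 → M
  i=29: B-Y =  3 → D
  i=30: R-V = 22 → W
  i=31: J-L = 24 → Y
  i=32: X-Q =  7 → H
  i=33: X-J = 14 → O
  i=34: B-B =  0 → A
  i=35: B-M = 15 → P
  i=36: N-B = 12 → M
  shifts repeat with period 8: HOAPMDWY

HOAPMDWY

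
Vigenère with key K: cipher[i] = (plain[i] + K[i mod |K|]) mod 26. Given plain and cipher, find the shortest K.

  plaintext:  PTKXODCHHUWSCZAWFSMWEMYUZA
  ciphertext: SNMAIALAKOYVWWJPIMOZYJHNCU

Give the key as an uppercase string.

  i= 0: S-P =  3 → D
  i= 1: N-T = 20 → U
  i= 2: M-K =  2 → C
  i= 3: A-X =  3 → D
  i= 4: I-O = 20 → U
  i= 5: A-D = 23 → X
  i= 6: L-C =  9 → J
  i= 7: A-H = 19 → T
  i= 8: K-H =  3 → D
  i= 9: O-U = 20 → U
  i=10: Y-W =  2 → C
  i=11: V-S =  3 → D
  i=12: W-C = 20 → U
  i=13: W-Z = 23 → X
  i=14: J-A =  9 → J
  i=15: P-W = 19 → T
  i=16: I-F =  3 → D
  i=17: M-S = 20 → U
  i=18: O-M =  2 → C
  i=19: Z-W =  3 → D
  i=20: Y-E = 20 → U
  i=21: J-M = 23 → X
  i=22: H-Y =  9 → J
  i=23: N-U = 19 → T
  i=24: C-Z =  3 → D
  i=25: U-A = 20 → U
  shifts repeat with period 8: DUCDUXJT

DUCDUXJT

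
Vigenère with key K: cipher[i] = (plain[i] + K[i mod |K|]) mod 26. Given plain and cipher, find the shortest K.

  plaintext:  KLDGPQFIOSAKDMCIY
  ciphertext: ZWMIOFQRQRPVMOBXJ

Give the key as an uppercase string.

PLJCZ

  i= 0: Z-K = 15 → P
  i= 1: W-L = 11 → L
  i= 2: M-D =  9 → J
  i= 3: I-G =  2 → C
  i= 4: O-P = 25 → Z
  i= 5: F-Q = 15 → P
  i= 6: Q-F = 11 → L
  i= 7: R-I =  9 → J
  i= 8: Q-O =  2 → C
  i= 9: R-S = 25 → Z
  i=10: P-A = 15 → P
  i=11: V-K = 11 → L
  i=12: M-D =  9 → J
  i=13: O-M =  2 → C
  i=14: B-C = 25 → Z
  i=15: X-I = 15 → P
  i=16: J-Y = 11 → L
  shifts repeat with period 5: PLJCZ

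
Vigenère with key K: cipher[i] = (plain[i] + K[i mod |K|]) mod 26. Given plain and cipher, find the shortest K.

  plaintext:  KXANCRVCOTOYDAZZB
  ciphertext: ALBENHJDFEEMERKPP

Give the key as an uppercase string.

  i= 0: A-K = 16 → Q
  i= 1: L-X = 14 → O
  i= 2: B-A =  1 → B
  i= 3: E-N = 17 → R
  i= 4: N-C = 11 → L
  i= 5: H-R = 16 → Q
  i= 6: J-V = 14 → O
  i= 7: D-C =  1 → B
  i= 8: F-O = 17 → R
  i= 9: E-T = 11 → L
  i=10: E-O = 16 → Q
  i=11: M-Y = 14 → O
  i=12: E-D =  1 → B
  i=13: R-A = 17 → R
  i=14: K-Z = 11 → L
  i=15: P-Z = 16 → Q
  i=16: P-B = 14 → O
  shifts repeat with period 5: QOBRL

QOBRL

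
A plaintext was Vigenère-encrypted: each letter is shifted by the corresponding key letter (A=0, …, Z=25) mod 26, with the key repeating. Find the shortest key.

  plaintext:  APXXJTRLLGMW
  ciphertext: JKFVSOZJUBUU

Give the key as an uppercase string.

JVIY

  i= 0: J-A =  9 → J
  i= 1: K-P = 21 → V
  i= 2: F-X =  8 → I
  i= 3: V-X = 24 → Y
  i= 4: S-J =  9 → J
  i= 5: O-T = 21 → V
  i= 6: Z-R =  8 → I
  i= 7: J-L = 24 → Y
  i= 8: U-L =  9 → J
  i= 9: B-G = 21 → V
  i=10: U-M =  8 → I
  i=11: U-W = 24 → Y
  shifts repeat with period 4: JVIY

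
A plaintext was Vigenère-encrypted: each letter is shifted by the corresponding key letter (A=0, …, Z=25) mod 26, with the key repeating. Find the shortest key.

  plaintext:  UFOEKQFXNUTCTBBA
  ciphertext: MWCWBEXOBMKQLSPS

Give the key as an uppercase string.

  i= 0: M-U = 18 → S
  i= 1: W-F = 17 → R
  i= 2: C-O = 14 → O
  i= 3: W-E = 18 → S
  i= 4: B-K = 17 → R
  i= 5: E-Q = 14 → O
  i= 6: X-F = 18 → S
  i= 7: O-X = 17 → R
  i= 8: B-N = 14 → O
  i= 9: M-U = 18 → S
  i=10: K-T = 17 → R
  i=11: Q-C = 14 → O
  i=12: L-T = 18 → S
  i=13: S-B = 17 → R
  i=14: P-B = 14 → O
  i=15: S-A = 18 → S
  shifts repeat with period 3: SRO

SRO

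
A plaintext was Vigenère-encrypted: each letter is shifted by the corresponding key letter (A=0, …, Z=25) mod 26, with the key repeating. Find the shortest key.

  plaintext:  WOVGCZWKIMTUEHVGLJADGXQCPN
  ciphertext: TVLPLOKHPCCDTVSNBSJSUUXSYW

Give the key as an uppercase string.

  i= 0: T-W = 23 → X
  i= 1: V-O =  7 → H
  i= 2: L-V = 16 → Q
  i= 3: P-G =  9 → J
  i= 4: L-C =  9 → J
  i= 5: O-Z = 15 → P
  i= 6: K-W = 14 → O
  i= 7: H-K = 23 → X
  i= 8: P-I =  7 → H
  i= 9: C-M = 16 → Q
  i=10: C-T =  9 → J
  i=11: D-U =  9 → J
  i=12: T-E = 15 → P
  i=13: V-H = 14 → O
  i=14: S-V = 23 → X
  i=15: N-G =  7 → H
  i=16: B-L = 16 → Q
  i=17: S-J =  9 → J
  i=18: J-A =  9 → J
  i=19: S-D = 15 → P
  i=20: U-G = 14 → O
  i=21: U-X = 23 → X
  i=22: X-Q =  7 → H
  i=23: S-C = 16 → Q
  i=24: Y-P =  9 → J
  i=25: W-N =  9 → J
  shifts repeat with period 7: XHQJJPO

XHQJJPO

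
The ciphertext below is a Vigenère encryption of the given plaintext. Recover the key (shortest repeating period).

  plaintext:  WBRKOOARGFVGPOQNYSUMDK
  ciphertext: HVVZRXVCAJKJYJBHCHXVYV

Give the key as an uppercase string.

LUEPDJV

  i= 0: H-W = 11 → L
  i= 1: V-B = 20 → U
  i= 2: V-R =  4 → E
  i= 3: Z-K = 15 → P
  i= 4: R-O =  3 → D
  i= 5: X-O =  9 → J
  i= 6: V-A = 21 → V
  i= 7: C-R = 11 → L
  i= 8: A-G = 20 → U
  i= 9: J-F =  4 → E
  i=10: K-V = 15 → P
  i=11: J-G =  3 → D
  i=12: Y-P =  9 → J
  i=13: J-O = 21 → V
  i=14: B-Q = 11 → L
  i=15: H-N = 20 → U
  i=16: C-Y =  4 → E
  i=17: H-S = 15 → P
  i=18: X-U =  3 → D
  i=19: V-M =  9 → J
  i=20: Y-D = 21 → V
  i=21: V-K = 11 → L
  shifts repeat with period 7: LUEPDJV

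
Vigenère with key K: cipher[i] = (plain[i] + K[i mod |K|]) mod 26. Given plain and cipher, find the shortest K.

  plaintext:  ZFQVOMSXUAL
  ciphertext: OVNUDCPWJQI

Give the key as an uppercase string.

PQXZ

  i= 0: O-Z = 15 → P
  i= 1: V-F = 16 → Q
  i= 2: N-Q = 23 → X
  i= 3: U-V = 25 → Z
  i= 4: D-O = 15 → P
  i= 5: C-M = 16 → Q
  i= 6: P-S = 23 → X
  i= 7: W-X = 25 → Z
  i= 8: J-U = 15 → P
  i= 9: Q-A = 16 → Q
  i=10: I-L = 23 → X
  shifts repeat with period 4: PQXZ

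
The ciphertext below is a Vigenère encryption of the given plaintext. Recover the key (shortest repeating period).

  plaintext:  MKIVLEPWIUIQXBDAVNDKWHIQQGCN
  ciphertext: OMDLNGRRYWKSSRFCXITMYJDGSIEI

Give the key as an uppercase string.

CCVQC

  i= 0: O-M =  2 → C
  i= 1: M-K =  2 → C
  i= 2: D-I = 21 → V
  i= 3: L-V = 16 → Q
  i= 4: N-L =  2 → C
  i= 5: G-E =  2 → C
  i= 6: R-P =  2 → C
  i= 7: R-W = 21 → V
  i= 8: Y-I = 16 → Q
  i= 9: W-U =  2 → C
  i=10: K-I =  2 → C
  i=11: S-Q =  2 → C
  i=12: S-X = 21 → V
  i=13: R-B = 16 → Q
  i=14: F-D =  2 → C
  i=15: C-A =  2 → C
  i=16: X-V =  2 → C
  i=17: I-N = 21 → V
  i=18: T-D = 16 → Q
  i=19: M-K =  2 → C
  i=20: Y-W =  2 → C
  i=21: J-H =  2 → C
  i=22: D-I = 21 → V
  i=23: G-Q = 16 → Q
  i=24: S-Q =  2 → C
  i=25: I-G =  2 → C
  i=26: E-C =  2 → C
  i=27: I-N = 21 → V
  shifts repeat with period 5: CCVQC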